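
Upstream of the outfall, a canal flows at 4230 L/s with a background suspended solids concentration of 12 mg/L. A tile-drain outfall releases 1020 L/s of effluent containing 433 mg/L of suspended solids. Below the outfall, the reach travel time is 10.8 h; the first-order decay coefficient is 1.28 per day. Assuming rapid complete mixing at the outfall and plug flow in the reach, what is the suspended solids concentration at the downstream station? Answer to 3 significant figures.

52.7 mg/L

Mass balance: C = (4230·12.00 + 1020·433.0) / 5250 = 492400/5250 = 93.79 mg/L.
Applying C = C₀e^(−kt): 93.79 × 0.5621 = 52.73 mg/L.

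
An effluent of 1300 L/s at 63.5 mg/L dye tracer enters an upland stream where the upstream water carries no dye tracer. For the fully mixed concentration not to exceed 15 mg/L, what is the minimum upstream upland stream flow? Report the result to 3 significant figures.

4200 L/s

Set C_mix = 15: (Q·0 + 1300·63.50) / (Q + 1300) = 15
→ Q = 1300·(63.50 − 15)/(15 − 0) = 4203 L/s.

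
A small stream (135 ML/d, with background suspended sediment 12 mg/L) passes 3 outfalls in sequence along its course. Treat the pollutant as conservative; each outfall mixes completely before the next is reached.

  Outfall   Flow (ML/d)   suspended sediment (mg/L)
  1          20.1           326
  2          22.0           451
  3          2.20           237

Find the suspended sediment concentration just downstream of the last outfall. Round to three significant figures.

After outfall 1: Q = 135.0 + 20.10 = 155.1 ML/d; C = (135.0·12.00 + 20.10·326.0)/155.1 = 52.69 mg/L.
After outfall 2: Q = 155.1 + 22.00 = 177.1 ML/d; C = (155.1·52.69 + 22.00·451.0)/177.1 = 102.2 mg/L.
After outfall 3: Q = 177.1 + 2.200 = 179.3 ML/d; C = (177.1·102.2 + 2.200·237.0)/179.3 = 103.8 mg/L.

104 mg/L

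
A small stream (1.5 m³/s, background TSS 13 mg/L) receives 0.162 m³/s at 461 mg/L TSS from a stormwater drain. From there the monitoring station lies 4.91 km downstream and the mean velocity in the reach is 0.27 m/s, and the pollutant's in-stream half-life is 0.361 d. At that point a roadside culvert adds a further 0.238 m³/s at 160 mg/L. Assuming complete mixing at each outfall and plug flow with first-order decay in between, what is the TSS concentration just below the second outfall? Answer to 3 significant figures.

After mixing, C = (1.500·13.00 + 0.1620·461.0) / 1.662 = 94.18/1.662 = 56.67 mg/L; combined flow 1.662 m³/s.
Travel time t = 4.91·1000 / 0.27 = 18190 s = 5.051 h.
Half-life 0.361 d → k = ln 2 / 0.361 = 1.920 d⁻¹.
Decay over the reach: 56.67·exp(−kt) = 56.67·0.6676 = 37.83 mg/L.
Second outfall: C = (1.662·37.83 + 0.2380·160.0)/1.900 = 53.13 mg/L.

53.1 mg/L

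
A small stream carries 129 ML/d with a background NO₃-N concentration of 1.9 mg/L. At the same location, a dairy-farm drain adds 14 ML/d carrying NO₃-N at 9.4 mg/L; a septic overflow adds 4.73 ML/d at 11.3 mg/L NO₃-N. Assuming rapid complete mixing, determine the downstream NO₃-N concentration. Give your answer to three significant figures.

2.91 mg/L

Mixed concentration C = ΣQC/ΣQ = (129.0·1.900 + 14.00·9.400 + 4.730·11.30) / 147.7 = 430.1/147.7 = 2.912 mg/L.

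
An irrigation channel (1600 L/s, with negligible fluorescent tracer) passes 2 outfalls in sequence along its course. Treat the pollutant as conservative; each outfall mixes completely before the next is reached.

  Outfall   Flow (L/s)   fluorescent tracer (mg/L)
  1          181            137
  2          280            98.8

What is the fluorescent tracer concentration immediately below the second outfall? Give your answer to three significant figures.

Outfall 1: combined Q = 1781 L/s; C = (1600·0 + 181.0·137.0)/1781 = 13.92 mg/L.
Outfall 2: combined Q = 2061 L/s; C = (1781·13.92 + 280.0·98.80)/2061 = 25.45 mg/L.

25.5 mg/L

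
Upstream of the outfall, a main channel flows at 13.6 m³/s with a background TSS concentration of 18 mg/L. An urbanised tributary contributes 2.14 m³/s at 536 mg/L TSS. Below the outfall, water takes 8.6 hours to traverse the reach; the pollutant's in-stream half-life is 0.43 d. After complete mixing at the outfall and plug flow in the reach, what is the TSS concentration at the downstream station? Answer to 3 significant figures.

After mixing, C = (13.60·18.00 + 2.140·536.0) / 15.74 = 1392/15.74 = 88.43 mg/L.
Half-life 0.43 d → k = ln 2 / 0.43 = 1.612 d⁻¹.
First-order decay: C = 88.43·exp(−k·t) = 88.43·0.5612 = 49.63 mg/L.

49.6 mg/L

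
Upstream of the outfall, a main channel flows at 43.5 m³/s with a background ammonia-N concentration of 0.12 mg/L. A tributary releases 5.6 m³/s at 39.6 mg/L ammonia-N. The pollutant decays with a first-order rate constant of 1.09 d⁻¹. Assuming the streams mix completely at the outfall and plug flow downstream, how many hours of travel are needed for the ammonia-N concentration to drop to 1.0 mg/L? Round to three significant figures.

33.7 h

Mixed concentration C = ΣQC/ΣQ = (43.50·0.1200 + 5.600·39.60) / 49.10 = 227.0/49.10 = 4.623 mg/L.
4.623·exp(−k·t) = 1.0 → t = ln(4.623/1.0)/k = 121400 s = 33.71 h.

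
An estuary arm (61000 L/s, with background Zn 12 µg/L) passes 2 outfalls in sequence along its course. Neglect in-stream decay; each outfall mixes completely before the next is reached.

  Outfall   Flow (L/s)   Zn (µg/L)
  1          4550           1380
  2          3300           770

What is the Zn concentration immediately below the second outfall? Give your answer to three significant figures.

139 µg/L

After outfall 1: Q = 61000 + 4550 = 65550 L/s; C = (61000·12.00 + 4550·1380)/65550 = 107.0 µg/L.
After outfall 2: Q = 65550 + 3300 = 68850 L/s; C = (65550·107.0 + 3300·770.0)/68850 = 138.7 µg/L.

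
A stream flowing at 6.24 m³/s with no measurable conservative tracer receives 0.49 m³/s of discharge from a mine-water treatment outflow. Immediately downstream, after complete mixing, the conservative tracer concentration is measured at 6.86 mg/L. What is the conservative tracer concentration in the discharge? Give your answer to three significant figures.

94.2 mg/L

Mass balance: 6.240·0 + 0.4900·Cₑ = 6.730·6.860
→ Cₑ = (6.730·6.860 − 6.240·0) / 0.4900 = 94.22 mg/L.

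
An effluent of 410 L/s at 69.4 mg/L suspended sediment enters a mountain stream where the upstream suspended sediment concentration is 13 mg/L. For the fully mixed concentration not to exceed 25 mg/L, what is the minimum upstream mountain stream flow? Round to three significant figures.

Set C_mix = 25: (Q·13.00 + 410.0·69.40) / (Q + 410.0) = 25
→ Q = 410.0·(69.40 − 25)/(25 − 13.00) = 1517 L/s.

1520 L/s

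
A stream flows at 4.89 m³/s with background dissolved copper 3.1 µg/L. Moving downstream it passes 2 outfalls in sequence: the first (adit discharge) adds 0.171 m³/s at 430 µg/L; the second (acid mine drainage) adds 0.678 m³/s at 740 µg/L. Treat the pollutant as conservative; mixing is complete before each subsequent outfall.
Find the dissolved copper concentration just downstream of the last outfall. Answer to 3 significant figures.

Outfall 1: combined Q = 5.061 m³/s; C = (4.890·3.100 + 0.1710·430.0)/5.061 = 17.52 µg/L.
Outfall 2: combined Q = 5.739 m³/s; C = (5.061·17.52 + 0.6780·740.0)/5.739 = 102.9 µg/L.

103 µg/L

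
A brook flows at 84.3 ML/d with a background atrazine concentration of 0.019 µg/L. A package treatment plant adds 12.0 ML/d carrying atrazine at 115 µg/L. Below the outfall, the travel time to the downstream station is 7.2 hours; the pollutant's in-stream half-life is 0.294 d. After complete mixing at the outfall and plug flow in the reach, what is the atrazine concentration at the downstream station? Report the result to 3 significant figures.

7.07 µg/L

Conservation of mass: C = (84.30·0.01900 + 12.00·115.0) / 96.30 = 1382/96.30 = 14.35 µg/L.
Half-life 0.294 d → k = ln 2 / 0.294 = 2.358 d⁻¹.
Decay over the reach: 14.35·exp(−kt) = 14.35·0.4930 = 7.073 µg/L.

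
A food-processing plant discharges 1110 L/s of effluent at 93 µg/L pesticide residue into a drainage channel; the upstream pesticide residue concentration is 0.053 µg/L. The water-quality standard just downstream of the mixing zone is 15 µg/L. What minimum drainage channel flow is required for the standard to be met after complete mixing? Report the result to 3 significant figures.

5790 L/s

Set C_mix = 15: (Q·0.05300 + 1110·93.00) / (Q + 1110) = 15
→ Q = 1110·(93.00 − 15)/(15 − 0.05300) = 5792 L/s.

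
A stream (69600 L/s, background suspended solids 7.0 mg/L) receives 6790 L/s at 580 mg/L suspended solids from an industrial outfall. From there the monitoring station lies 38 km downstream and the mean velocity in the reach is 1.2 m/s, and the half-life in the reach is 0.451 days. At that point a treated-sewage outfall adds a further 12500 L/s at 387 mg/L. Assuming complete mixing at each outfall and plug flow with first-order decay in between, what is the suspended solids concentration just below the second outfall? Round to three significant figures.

82.8 mg/L

Conservation of mass: C = (69600·7.000 + 6790·580.0) / 76390 = 4425000/76390 = 57.93 mg/L; combined flow 76390 L/s.
Travel time t = 38·1000 / 1.2 = 31670 s = 8.796 h.
Half-life 0.451 d → k = ln 2 / 0.451 = 1.537 d⁻¹.
First-order decay: C = 57.93·exp(−k·t) = 57.93·0.5693 = 32.98 mg/L.
Second outfall: C = (76390·32.98 + 12500·387.0)/88890 = 82.77 mg/L.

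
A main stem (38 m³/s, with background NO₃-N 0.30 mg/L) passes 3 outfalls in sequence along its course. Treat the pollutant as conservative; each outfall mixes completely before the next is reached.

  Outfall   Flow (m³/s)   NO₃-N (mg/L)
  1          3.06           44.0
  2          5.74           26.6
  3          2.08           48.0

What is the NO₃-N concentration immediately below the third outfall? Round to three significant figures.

Below outfall 1: Q → 41.06 m³/s, C = (38.00·0.3000 + 3.060·44.00)/41.06 = 3.557 mg/L.
Below outfall 2: Q → 46.80 m³/s, C = (41.06·3.557 + 5.740·26.60)/46.80 = 6.383 mg/L.
Below outfall 3: Q → 48.88 m³/s, C = (46.80·6.383 + 2.080·48.00)/48.88 = 8.154 mg/L.

8.15 mg/L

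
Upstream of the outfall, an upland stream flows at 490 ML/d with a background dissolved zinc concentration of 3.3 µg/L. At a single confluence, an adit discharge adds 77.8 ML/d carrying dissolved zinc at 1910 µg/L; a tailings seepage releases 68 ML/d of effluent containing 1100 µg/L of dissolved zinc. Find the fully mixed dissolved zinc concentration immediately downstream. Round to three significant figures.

354 µg/L

Mixed concentration C = ΣQC/ΣQ = (490.0·3.300 + 77.80·1910 + 68.00·1100) / 635.8 = 225000/635.8 = 353.9 µg/L.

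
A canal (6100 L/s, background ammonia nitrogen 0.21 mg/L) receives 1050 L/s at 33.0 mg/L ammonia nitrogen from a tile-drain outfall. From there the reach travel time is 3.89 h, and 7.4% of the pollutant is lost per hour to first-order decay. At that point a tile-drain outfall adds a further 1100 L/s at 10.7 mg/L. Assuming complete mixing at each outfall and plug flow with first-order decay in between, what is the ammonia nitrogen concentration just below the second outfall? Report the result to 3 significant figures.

After mixing, C = (6100·0.2100 + 1050·33.00) / 7150 = 35930/7150 = 5.025 mg/L; combined flow 7150 L/s.
7.4%/h lost → k = −ln(1 − 0.074) = 0.07688 h⁻¹.
Decay over the reach: 5.025·exp(−kt) = 5.025·0.7415 = 3.726 mg/L.
Second outfall: C = (7150·3.726 + 1100·10.70)/8250 = 4.656 mg/L.

4.66 mg/L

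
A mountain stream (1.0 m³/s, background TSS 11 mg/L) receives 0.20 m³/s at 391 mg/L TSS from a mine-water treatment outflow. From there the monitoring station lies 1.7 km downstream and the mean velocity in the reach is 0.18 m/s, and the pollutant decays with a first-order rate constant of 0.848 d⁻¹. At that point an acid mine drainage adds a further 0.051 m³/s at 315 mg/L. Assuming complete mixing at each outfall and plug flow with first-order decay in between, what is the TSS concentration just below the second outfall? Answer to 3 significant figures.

77.8 mg/L

Flow-weighted average: C = (1.000·11.00 + 0.2000·391.0) / 1.200 = 89.20/1.200 = 74.33 mg/L; combined flow 1.200 m³/s.
Travel time t = 1.7·1000 / 0.18 = 9444 s = 2.623 h.
Decay over the reach: 74.33·exp(−kt) = 74.33·0.9115 = 67.75 mg/L.
At the second outfall, C = (1.200·67.75 + 0.05100·315.0) / (1.200 + 0.05100) = 77.83 mg/L.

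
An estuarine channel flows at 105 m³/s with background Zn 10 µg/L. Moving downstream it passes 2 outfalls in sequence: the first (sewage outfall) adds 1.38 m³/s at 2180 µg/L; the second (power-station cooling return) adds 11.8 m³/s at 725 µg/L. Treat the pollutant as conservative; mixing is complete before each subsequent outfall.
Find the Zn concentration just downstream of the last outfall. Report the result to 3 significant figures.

Outfall 1: combined Q = 106.4 m³/s; C = (105.0·10.00 + 1.380·2180)/106.4 = 38.15 µg/L.
Outfall 2: combined Q = 118.2 m³/s; C = (106.4·38.15 + 11.80·725.0)/118.2 = 106.7 µg/L.

107 µg/L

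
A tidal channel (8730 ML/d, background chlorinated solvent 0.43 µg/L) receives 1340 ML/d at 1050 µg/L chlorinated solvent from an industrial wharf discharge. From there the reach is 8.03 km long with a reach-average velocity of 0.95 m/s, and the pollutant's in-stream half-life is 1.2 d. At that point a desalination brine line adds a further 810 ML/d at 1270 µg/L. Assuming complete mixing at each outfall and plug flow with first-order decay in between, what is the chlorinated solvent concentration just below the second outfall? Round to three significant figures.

217 µg/L

Flow-weighted average: C = (8730·0.4300 + 1340·1050) / 10070 = 1411000/10070 = 140.1 µg/L; combined flow 10070 ML/d.
Travel time t = 8.03·1000 / 0.95 = 8453 s = 2.348 h.
Half-life 1.2 d → k = ln 2 / 1.2 = 0.5776 d⁻¹.
Applying C = C₀e^(−kt): 140.1 × 0.9451 = 132.4 µg/L.
Second outfall: C = (10070·132.4 + 810.0·1270)/10880 = 217.1 µg/L.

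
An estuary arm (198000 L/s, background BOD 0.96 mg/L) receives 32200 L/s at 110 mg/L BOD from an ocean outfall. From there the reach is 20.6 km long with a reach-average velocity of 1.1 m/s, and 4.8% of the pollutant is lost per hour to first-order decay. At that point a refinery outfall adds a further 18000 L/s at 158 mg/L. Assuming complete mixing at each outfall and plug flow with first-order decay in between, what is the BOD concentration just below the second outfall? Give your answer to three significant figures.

Mass balance: C = (198000·0.9600 + 32200·110.0) / 230200 = 3732000/230200 = 16.21 mg/L; combined flow 230200 L/s.
Travel time t = 20.6·1000 / 1.1 = 18730 s = 5.202 h.
4.8%/h lost → k = −ln(1 − 0.048) = 0.04919 h⁻¹.
Applying C = C₀e^(−kt): 16.21 × 0.7742 = 12.55 mg/L.
At the second outfall, C = (230200·12.55 + 18000·158.0) / (230200 + 18000) = 23.10 mg/L.

23.1 mg/L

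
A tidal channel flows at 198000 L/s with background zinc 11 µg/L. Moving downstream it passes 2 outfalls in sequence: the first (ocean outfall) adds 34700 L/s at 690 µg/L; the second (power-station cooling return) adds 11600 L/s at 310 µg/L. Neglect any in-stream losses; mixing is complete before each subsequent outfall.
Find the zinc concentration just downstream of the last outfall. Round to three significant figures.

122 µg/L

Below outfall 1: Q → 232700 L/s, C = (198000·11.00 + 34700·690.0)/232700 = 112.3 µg/L.
Below outfall 2: Q → 244300 L/s, C = (232700·112.3 + 11600·310.0)/244300 = 121.6 µg/L.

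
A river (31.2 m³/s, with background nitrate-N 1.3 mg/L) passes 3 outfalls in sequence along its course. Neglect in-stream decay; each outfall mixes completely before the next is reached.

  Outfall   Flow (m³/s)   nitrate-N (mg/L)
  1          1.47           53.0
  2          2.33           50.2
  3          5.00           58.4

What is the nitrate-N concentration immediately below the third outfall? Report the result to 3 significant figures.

13.2 mg/L

Outfall 1: combined Q = 32.67 m³/s; C = (31.20·1.300 + 1.470·53.00)/32.67 = 3.626 mg/L.
Outfall 2: combined Q = 35.00 m³/s; C = (32.67·3.626 + 2.330·50.20)/35.00 = 6.727 mg/L.
Outfall 3: combined Q = 40.00 m³/s; C = (35.00·6.727 + 5.000·58.40)/40.00 = 13.19 mg/L.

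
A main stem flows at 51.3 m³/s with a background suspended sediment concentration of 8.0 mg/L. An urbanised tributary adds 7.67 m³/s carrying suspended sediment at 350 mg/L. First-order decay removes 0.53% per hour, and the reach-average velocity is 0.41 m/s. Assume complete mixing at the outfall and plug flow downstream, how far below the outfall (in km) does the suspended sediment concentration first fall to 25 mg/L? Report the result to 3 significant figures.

206 km

After mixing, C = (51.30·8.000 + 7.670·350.0) / 58.97 = 3095/58.97 = 52.48 mg/L.
0.53%/h lost → k = −ln(1 − 0.0053) = 0.005314 h⁻¹.
Set 52.48·exp(−k·t) = 25 → t = ln(52.48/25)/k = 502400 s = 139.6 h.
Distance = v·t = 0.41·502400 = 206000 m = 206.0 km.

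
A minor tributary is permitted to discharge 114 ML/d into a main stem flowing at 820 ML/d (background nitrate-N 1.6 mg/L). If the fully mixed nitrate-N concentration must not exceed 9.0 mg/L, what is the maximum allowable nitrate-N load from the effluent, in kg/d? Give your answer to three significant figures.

Mass balance at the limit: 820.0·1.600 + 114.0·Cₑ = 934.0·9.0 → Cₑ = 62.23 mg/L.
114.0 ML/d = 1.319 m³/s. Load = 1.319 m³/s × 62.23 g/m³ × 86 400 s/d = 7094 kg/d.

7090 kg/d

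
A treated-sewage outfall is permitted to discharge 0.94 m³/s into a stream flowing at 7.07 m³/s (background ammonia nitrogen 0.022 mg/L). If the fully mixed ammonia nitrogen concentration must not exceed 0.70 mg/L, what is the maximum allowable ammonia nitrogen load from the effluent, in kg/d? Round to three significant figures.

Mass balance at the limit: 7.070·0.02200 + 0.9400·Cₑ = 8.010·0.70 → Cₑ = 5.799 mg/L.
Load = 0.9400 m³/s × 5.799 g/m³ × 86 400 s/d = 471.0 kg/d.

471 kg/d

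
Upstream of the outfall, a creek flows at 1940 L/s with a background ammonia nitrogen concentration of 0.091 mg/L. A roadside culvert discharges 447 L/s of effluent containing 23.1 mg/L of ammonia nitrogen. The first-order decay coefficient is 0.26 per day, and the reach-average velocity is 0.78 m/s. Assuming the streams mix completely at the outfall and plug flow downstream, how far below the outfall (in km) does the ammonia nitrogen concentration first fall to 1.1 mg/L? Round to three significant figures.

359 km

After mixing, C = (1940·0.09100 + 447.0·23.10) / 2387 = 10500/2387 = 4.400 mg/L.
Set 4.400·exp(−k·t) = 1.1 → t = ln(4.400/1.1)/k = 460700 s = 128.0 h.
Distance = v·t = 0.78·460700 = 359300 m = 359.3 km.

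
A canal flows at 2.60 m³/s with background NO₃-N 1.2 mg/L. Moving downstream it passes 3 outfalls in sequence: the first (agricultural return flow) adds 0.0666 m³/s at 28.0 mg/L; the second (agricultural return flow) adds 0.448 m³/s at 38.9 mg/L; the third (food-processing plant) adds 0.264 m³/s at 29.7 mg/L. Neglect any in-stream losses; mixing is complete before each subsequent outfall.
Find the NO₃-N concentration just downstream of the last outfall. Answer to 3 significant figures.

Outfall 1: combined Q = 2.667 m³/s; C = (2.600·1.200 + 0.06660·28.00)/2.667 = 1.869 mg/L.
Outfall 2: combined Q = 3.115 m³/s; C = (2.667·1.869 + 0.4480·38.90)/3.115 = 7.196 mg/L.
Outfall 3: combined Q = 3.379 m³/s; C = (3.115·7.196 + 0.2640·29.70)/3.379 = 8.954 mg/L.

8.95 mg/L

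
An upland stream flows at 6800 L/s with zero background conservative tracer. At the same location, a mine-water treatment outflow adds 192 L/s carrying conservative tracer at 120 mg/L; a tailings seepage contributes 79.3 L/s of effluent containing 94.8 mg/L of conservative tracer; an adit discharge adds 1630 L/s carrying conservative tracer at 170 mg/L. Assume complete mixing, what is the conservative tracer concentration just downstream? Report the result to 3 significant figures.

35.4 mg/L

Conservation of mass: C = (6800·0 + 192.0·120.0 + 79.30·94.80 + 1630·170.0) / 8701 = 307700/8701 = 35.36 mg/L.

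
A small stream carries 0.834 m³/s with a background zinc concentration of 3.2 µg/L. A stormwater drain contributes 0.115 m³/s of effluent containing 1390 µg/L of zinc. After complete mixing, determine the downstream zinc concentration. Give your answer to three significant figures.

Flow-weighted average: C = (0.8340·3.200 + 0.1150·1390) / 0.9490 = 162.5/0.9490 = 171.3 µg/L.

171 µg/L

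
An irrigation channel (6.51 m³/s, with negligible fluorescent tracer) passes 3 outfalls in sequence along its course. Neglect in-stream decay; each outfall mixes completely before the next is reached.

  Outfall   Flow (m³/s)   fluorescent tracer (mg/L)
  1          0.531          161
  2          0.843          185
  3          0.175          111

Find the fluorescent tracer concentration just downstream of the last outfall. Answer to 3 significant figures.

32.4 mg/L

After outfall 1: Q = 6.510 + 0.5310 = 7.041 m³/s; C = (6.510·0 + 0.5310·161.0)/7.041 = 12.14 mg/L.
After outfall 2: Q = 7.041 + 0.8430 = 7.884 m³/s; C = (7.041·12.14 + 0.8430·185.0)/7.884 = 30.62 mg/L.
After outfall 3: Q = 7.884 + 0.1750 = 8.059 m³/s; C = (7.884·30.62 + 0.1750·111.0)/8.059 = 32.37 mg/L.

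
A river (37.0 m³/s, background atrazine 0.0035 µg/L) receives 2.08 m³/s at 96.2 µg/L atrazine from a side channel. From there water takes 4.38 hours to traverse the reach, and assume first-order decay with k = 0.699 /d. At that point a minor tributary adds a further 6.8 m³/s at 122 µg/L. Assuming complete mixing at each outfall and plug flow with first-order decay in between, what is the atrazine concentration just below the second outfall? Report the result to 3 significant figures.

21.9 µg/L

Mass balance: C = (37.00·0.003500 + 2.080·96.20) / 39.08 = 200.2/39.08 = 5.123 µg/L; combined flow 39.08 m³/s.
Applying C = C₀e^(−kt): 5.123 × 0.8802 = 4.510 µg/L.
At the second outfall, C = (39.08·4.510 + 6.800·122.0) / (39.08 + 6.800) = 21.92 µg/L.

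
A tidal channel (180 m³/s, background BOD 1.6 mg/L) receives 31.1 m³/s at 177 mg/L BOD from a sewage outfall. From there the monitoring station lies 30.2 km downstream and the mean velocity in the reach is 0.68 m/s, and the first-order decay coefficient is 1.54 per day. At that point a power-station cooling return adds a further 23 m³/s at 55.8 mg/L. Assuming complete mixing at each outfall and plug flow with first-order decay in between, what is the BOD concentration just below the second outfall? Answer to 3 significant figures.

Conservation of mass: C = (180.0·1.600 + 31.10·177.0) / 211.1 = 5793/211.1 = 27.44 mg/L; combined flow 211.1 m³/s.
Travel time t = 30.2·1000 / 0.68 = 44410 s = 12.34 h.
First-order decay: C = 27.44·exp(−k·t) = 27.44·0.4531 = 12.43 mg/L.
Second outfall: C = (211.1·12.43 + 23.00·55.80)/234.1 = 16.69 mg/L.

16.7 mg/L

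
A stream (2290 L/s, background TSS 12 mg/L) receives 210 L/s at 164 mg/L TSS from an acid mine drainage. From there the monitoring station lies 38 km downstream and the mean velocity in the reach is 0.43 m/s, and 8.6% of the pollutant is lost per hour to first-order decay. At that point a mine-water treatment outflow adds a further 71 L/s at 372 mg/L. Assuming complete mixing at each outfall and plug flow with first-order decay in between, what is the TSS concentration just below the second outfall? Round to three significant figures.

Mixed concentration C = ΣQC/ΣQ = (2290·12.00 + 210.0·164.0) / 2500 = 61920/2500 = 24.77 mg/L; combined flow 2500 L/s.
Travel time t = 38·1000 / 0.43 = 88370 s = 24.55 h.
8.6%/h lost → k = −ln(1 − 0.086) = 0.08992 h⁻¹.
After decay, C = 24.77 × e^(−kt) = 24.77 × 0.1100 = 2.724 mg/L.
Second outfall: C = (2500·2.724 + 71.00·372.0)/2571 = 12.92 mg/L.

12.9 mg/L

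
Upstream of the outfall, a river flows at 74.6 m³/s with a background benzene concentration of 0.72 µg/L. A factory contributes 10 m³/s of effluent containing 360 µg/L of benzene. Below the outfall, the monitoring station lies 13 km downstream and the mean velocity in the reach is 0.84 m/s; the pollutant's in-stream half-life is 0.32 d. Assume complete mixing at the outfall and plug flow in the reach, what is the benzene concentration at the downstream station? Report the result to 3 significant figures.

29.3 µg/L

Flow-weighted average: C = (74.60·0.7200 + 10.00·360.0) / 84.60 = 3654/84.60 = 43.19 µg/L.
Travel time t = 13·1000 / 0.84 = 15480 s = 4.299 h.
Half-life 0.32 d → k = ln 2 / 0.32 = 2.166 d⁻¹.
Decay over the reach: 43.19·exp(−kt) = 43.19·0.6784 = 29.30 µg/L.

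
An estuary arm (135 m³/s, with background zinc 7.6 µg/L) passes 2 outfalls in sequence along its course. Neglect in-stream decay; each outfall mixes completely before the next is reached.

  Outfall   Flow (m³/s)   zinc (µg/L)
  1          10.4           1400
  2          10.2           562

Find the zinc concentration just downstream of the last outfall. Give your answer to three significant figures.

137 µg/L

Below outfall 1: Q → 145.4 m³/s, C = (135.0·7.600 + 10.40·1400)/145.4 = 107.2 µg/L.
Below outfall 2: Q → 155.6 m³/s, C = (145.4·107.2 + 10.20·562.0)/155.6 = 137.0 µg/L.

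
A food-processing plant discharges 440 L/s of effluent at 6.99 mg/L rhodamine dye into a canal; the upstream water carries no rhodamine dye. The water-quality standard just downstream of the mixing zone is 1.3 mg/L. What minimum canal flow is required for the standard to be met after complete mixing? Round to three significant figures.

1930 L/s

Set C_mix = 1.3: (Q·0 + 440.0·6.990) / (Q + 440.0) = 1.3
→ Q = 440.0·(6.990 − 1.3)/(1.3 − 0) = 1926 L/s.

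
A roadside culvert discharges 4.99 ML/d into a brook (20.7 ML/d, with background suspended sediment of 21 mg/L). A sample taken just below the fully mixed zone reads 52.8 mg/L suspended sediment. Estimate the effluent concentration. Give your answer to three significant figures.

185 mg/L

Mass balance: 20.70·21.00 + 4.990·Cₑ = 25.69·52.80
→ Cₑ = (25.69·52.80 − 20.70·21.00) / 4.990 = 184.7 mg/L.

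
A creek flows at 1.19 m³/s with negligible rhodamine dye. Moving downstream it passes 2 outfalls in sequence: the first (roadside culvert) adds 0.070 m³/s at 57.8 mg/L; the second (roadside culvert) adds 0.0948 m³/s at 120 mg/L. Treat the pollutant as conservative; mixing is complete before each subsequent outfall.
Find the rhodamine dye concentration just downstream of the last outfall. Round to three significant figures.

11.4 mg/L

Below outfall 1: Q → 1.260 m³/s, C = (1.190·0 + 0.07000·57.80)/1.260 = 3.211 mg/L.
Below outfall 2: Q → 1.355 m³/s, C = (1.260·3.211 + 0.09480·120.0)/1.355 = 11.38 mg/L.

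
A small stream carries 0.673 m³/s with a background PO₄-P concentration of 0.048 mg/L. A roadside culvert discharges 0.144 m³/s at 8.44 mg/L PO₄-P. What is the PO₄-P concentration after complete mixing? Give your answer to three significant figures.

Mass balance: C = (0.6730·0.04800 + 0.1440·8.440) / 0.8170 = 1.248/0.8170 = 1.527 mg/L.

1.53 mg/L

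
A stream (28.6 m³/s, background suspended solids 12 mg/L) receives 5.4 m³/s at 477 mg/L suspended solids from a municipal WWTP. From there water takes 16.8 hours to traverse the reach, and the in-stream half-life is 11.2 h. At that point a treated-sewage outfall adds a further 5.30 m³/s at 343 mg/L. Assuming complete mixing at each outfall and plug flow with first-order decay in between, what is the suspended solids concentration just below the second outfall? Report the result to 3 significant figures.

72.5 mg/L

Flow-weighted average: C = (28.60·12.00 + 5.400·477.0) / 34.00 = 2919/34.00 = 85.85 mg/L; combined flow 34.00 m³/s.
Half-life 11.2 h → k = ln 2 / 11.2 = 0.06189 h⁻¹ = 1.485 d⁻¹.
First-order decay: C = 85.85·exp(−k·t) = 85.85·0.3536 = 30.35 mg/L.
Second outfall: C = (34.00·30.35 + 5.300·343.0)/39.30 = 72.52 mg/L.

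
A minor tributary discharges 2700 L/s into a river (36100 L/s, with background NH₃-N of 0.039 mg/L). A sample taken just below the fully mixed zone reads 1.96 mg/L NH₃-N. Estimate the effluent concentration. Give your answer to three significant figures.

27.6 mg/L

Mass balance: 36100·0.03900 + 2700·Cₑ = 38800·1.960
→ Cₑ = (38800·1.960 − 36100·0.03900) / 2700 = 27.64 mg/L.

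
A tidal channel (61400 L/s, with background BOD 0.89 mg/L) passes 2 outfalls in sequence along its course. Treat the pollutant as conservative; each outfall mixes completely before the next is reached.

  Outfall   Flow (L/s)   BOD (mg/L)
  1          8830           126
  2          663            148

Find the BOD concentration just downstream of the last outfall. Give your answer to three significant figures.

17.8 mg/L

Outfall 1: combined Q = 70230 L/s; C = (61400·0.8900 + 8830·126.0)/70230 = 16.62 mg/L.
Outfall 2: combined Q = 70890 L/s; C = (70230·16.62 + 663.0·148.0)/70890 = 17.85 mg/L.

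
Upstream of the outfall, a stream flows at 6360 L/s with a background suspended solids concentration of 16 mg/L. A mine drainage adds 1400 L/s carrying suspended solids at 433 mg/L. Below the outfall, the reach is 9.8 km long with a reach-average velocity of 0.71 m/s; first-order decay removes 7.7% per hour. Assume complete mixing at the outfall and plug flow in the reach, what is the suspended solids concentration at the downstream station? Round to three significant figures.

67.1 mg/L

After mixing, C = (6360·16.00 + 1400·433.0) / 7760 = 708000/7760 = 91.23 mg/L.
Travel time t = 9.8·1000 / 0.71 = 13800 s = 3.834 h.
7.7%/h lost → k = −ln(1 − 0.077) = 0.08013 h⁻¹.
Applying C = C₀e^(−kt): 91.23 × 0.7355 = 67.10 mg/L.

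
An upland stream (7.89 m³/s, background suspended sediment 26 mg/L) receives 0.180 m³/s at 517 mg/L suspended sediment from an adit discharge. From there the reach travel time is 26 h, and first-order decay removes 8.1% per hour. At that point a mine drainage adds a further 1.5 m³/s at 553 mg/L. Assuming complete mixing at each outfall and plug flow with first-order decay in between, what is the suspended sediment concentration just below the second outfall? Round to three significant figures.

90.1 mg/L

Conservation of mass: C = (7.890·26.00 + 0.1800·517.0) / 8.070 = 298.2/8.070 = 36.95 mg/L; combined flow 8.070 m³/s.
8.1%/h lost → k = −ln(1 − 0.081) = 0.08447 h⁻¹.
After decay, C = 36.95 × e^(−kt) = 36.95 × 0.1112 = 4.110 mg/L.
Second outfall: C = (8.070·4.110 + 1.500·553.0)/9.570 = 90.14 mg/L.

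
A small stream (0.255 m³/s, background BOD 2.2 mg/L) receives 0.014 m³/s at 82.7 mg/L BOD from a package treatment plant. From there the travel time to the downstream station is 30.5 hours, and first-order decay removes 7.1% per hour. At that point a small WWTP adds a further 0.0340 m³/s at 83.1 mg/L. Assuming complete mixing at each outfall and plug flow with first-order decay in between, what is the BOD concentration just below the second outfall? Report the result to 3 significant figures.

9.92 mg/L

Conservation of mass: C = (0.2550·2.200 + 0.01400·82.70) / 0.2690 = 1.719/0.2690 = 6.390 mg/L; combined flow 0.2690 m³/s.
7.1%/h lost → k = −ln(1 − 0.071) = 0.07365 h⁻¹.
After decay, C = 6.390 × e^(−kt) = 6.390 × 0.1058 = 0.6760 mg/L.
Second outfall: C = (0.2690·0.6760 + 0.03400·83.10)/0.3030 = 9.925 mg/L.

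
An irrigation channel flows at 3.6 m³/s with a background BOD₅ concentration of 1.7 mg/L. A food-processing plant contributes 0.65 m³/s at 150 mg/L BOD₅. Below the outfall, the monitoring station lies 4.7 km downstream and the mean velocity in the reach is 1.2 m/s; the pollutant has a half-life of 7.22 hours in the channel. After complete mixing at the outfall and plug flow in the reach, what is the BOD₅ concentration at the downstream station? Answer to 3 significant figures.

22.0 mg/L

Flow-weighted average: C = (3.600·1.700 + 0.6500·150.0) / 4.250 = 103.6/4.250 = 24.38 mg/L.
Travel time t = 4.7·1000 / 1.2 = 3917 s = 1.088 h.
Half-life 7.22 h → k = ln 2 / 7.22 = 0.09600 h⁻¹ = 2.304 d⁻¹.
First-order decay: C = 24.38·exp(−k·t) = 24.38·0.9008 = 21.96 mg/L.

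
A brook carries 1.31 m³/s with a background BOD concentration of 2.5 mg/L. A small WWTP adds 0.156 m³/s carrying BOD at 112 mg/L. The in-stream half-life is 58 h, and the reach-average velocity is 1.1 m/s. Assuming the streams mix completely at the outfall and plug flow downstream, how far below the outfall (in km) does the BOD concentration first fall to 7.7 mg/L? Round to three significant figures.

Mixed concentration C = ΣQC/ΣQ = (1.310·2.500 + 0.1560·112.0) / 1.466 = 20.75/1.466 = 14.15 mg/L.
Half-life 58 h → k = ln 2 / 58 = 0.01195 h⁻¹ = 0.2868 d⁻¹.
Set 14.15·exp(−k·t) = 7.7 → t = ln(14.15/7.7)/k = 183300 s = 50.93 h.
Distance = v·t = 1.1·183300 = 201700 m = 201.7 km.

202 km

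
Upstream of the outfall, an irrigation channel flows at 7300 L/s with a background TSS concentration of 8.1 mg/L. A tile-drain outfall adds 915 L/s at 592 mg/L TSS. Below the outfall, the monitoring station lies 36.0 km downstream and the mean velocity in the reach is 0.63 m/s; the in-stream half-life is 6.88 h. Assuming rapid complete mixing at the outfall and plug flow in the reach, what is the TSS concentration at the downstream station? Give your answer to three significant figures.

Flow-weighted average: C = (7300·8.100 + 915.0·592.0) / 8215 = 600800/8215 = 73.14 mg/L.
Travel time t = 36.0·1000 / 0.63 = 57140 s = 15.87 h.
Half-life 6.88 h → k = ln 2 / 6.88 = 0.1007 h⁻¹ = 2.418 d⁻¹.
Applying C = C₀e^(−kt): 73.14 × 0.2021 = 14.78 mg/L.

14.8 mg/L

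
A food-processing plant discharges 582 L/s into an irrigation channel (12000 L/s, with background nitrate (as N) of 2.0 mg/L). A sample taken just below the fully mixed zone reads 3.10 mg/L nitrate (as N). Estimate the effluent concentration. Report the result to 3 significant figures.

Mass balance: 12000·2.000 + 582.0·Cₑ = 12580·3.100
→ Cₑ = (12580·3.100 − 12000·2.000) / 582.0 = 25.78 mg/L.

25.8 mg/L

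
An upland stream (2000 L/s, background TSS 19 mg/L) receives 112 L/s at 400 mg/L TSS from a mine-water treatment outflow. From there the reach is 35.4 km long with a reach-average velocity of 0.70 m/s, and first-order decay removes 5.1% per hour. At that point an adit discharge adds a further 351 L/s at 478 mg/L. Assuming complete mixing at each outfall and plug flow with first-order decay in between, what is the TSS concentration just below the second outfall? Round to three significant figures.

After mixing, C = (2000·19.00 + 112.0·400.0) / 2112 = 82800/2112 = 39.20 mg/L; combined flow 2112 L/s.
Travel time t = 35.4·1000 / 0.70 = 50570 s = 14.05 h.
5.1%/h lost → k = −ln(1 − 0.051) = 0.05235 h⁻¹.
Decay over the reach: 39.20·exp(−kt) = 39.20·0.4793 = 18.79 mg/L.
At the second outfall, C = (2112·18.79 + 351.0·478.0) / (2112 + 351.0) = 84.23 mg/L.

84.2 mg/L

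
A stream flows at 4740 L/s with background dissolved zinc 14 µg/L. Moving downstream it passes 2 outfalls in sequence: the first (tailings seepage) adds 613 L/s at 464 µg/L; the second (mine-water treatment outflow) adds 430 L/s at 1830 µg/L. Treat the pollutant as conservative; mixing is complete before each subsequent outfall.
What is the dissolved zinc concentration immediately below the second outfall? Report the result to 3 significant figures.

197 µg/L

After outfall 1: Q = 4740 + 613.0 = 5353 L/s; C = (4740·14.00 + 613.0·464.0)/5353 = 65.53 µg/L.
After outfall 2: Q = 5353 + 430.0 = 5783 L/s; C = (5353·65.53 + 430.0·1830)/5783 = 196.7 µg/L.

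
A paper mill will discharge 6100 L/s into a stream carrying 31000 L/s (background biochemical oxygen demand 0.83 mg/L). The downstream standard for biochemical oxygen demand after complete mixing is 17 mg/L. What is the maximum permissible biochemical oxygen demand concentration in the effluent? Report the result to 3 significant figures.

99.2 mg/L

At the limit, (Qr·Cr + Qe·Cₑ)/(Qr + Qe) = 17:
Cₑ = (37100·17 − 31000·0.8300) / 6100 = 99.18 mg/L.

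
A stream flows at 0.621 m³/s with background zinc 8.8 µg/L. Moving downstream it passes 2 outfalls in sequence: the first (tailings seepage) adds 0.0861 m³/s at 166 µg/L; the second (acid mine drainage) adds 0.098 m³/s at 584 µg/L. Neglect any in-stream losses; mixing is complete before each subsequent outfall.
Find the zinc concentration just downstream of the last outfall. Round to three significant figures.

Outfall 1: combined Q = 0.7071 m³/s; C = (0.6210·8.800 + 0.08610·166.0)/0.7071 = 27.94 µg/L.
Outfall 2: combined Q = 0.8051 m³/s; C = (0.7071·27.94 + 0.09800·584.0)/0.8051 = 95.63 µg/L.

95.6 µg/L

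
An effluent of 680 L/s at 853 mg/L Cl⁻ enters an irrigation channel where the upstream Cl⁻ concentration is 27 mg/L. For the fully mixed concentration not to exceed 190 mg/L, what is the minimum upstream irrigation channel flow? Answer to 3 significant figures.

Set C_mix = 190: (Q·27.00 + 680.0·853.0) / (Q + 680.0) = 190
→ Q = 680.0·(853.0 − 190)/(190 − 27.00) = 2766 L/s.

2770 L/s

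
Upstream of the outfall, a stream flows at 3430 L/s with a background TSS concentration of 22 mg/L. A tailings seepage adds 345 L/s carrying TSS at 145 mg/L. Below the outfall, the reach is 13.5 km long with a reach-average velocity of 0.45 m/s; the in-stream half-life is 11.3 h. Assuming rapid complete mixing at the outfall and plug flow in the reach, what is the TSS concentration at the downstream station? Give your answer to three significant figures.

19.9 mg/L

Mass balance: C = (3430·22.00 + 345.0·145.0) / 3775 = 125500/3775 = 33.24 mg/L.
Travel time t = 13.5·1000 / 0.45 = 30000 s = 8.333 h.
Half-life 11.3 h → k = ln 2 / 11.3 = 0.06134 h⁻¹ = 1.472 d⁻¹.
Applying C = C₀e^(−kt): 33.24 × 0.5998 = 19.94 mg/L.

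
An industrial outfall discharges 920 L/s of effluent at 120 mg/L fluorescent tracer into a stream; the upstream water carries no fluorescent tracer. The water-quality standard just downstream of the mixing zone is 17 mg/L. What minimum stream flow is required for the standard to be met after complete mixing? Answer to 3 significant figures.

Set C_mix = 17: (Q·0 + 920.0·120.0) / (Q + 920.0) = 17
→ Q = 920.0·(120.0 − 17)/(17 − 0) = 5574 L/s.

5570 L/s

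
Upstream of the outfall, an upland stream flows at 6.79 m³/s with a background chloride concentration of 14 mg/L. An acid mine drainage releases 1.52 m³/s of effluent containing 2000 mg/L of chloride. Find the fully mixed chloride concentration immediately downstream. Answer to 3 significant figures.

377 mg/L

Conservation of mass: C = (6.790·14.00 + 1.520·2000) / 8.310 = 3135/8.310 = 377.3 mg/L.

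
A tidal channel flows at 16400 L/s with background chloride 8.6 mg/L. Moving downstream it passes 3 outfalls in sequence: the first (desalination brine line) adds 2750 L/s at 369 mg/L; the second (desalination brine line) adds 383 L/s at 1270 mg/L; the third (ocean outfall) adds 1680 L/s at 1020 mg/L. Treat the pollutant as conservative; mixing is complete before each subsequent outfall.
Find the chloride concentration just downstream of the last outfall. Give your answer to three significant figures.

After outfall 1: Q = 16400 + 2750 = 19150 L/s; C = (16400·8.600 + 2750·369.0)/19150 = 60.35 mg/L.
After outfall 2: Q = 19150 + 383.0 = 19530 L/s; C = (19150·60.35 + 383.0·1270)/19530 = 84.07 mg/L.
After outfall 3: Q = 19530 + 1680 = 21210 L/s; C = (19530·84.07 + 1680·1020)/21210 = 158.2 mg/L.

158 mg/L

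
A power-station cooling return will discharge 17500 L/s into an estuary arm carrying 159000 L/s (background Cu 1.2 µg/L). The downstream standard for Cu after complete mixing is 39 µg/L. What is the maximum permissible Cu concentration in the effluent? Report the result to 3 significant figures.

At the limit, (Qr·Cr + Qe·Cₑ)/(Qr + Qe) = 39:
Cₑ = (176500·39 − 159000·1.200) / 17500 = 382.4 µg/L.

382 µg/L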